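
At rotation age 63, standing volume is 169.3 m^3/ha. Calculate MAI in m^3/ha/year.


Formula: MAI = Total Volume / Stand Age
MAI = 169.3 m^3/ha / 63 years
MAI = 2.69 m^3/ha/year

2.69


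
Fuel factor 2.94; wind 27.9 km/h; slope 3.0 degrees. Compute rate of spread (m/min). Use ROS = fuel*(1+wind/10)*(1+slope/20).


Formula: ROS = fuel * (1 + wind/10) * (1 + slope/20)
Wind factor = 1 + 27.9/10 = 3.79
Slope factor = 1 + 3.0/20 = 1.15
ROS = 2.94 * 3.79 * 1.15 = 12.81 m/min

12.81


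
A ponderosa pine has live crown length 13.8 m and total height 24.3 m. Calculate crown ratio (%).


Formula: Crown Ratio = (Crown Length / Total Height) * 100
CR = (13.8 m / 24.3 m) * 100
CR = 0.5679 * 100 = 56.8%

56.8


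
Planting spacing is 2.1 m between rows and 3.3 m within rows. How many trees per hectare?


Formula: TPH = 10000 m^2/ha / (spacing_x * spacing_y)
Area per tree = 2.1 m * 3.3 m = 6.93 m^2
TPH = 10000 / 6.93 = 1443 trees/ha

1443


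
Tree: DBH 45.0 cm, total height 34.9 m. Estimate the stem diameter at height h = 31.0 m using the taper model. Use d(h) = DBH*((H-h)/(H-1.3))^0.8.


Taper: d(h) = DBH * ((H - h) / (H - 1.3))^0.8
Numerator = H - h = 34.9 - 31.0 = 3.9 m
Denominator = H - 1.3 = 34.9 - 1.3 = 33.6 m
Ratio = 3.9 / 33.6 = 0.11607
d = 45.0 * 0.11607^0.8 = 8.0 cm

8.0


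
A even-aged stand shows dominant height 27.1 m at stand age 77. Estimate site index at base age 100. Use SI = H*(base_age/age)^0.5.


Formula: SI = H_dom * (base_age / age)^0.5
Age ratio = 100 / 77 = 1.2987
sqrt(age_ratio) = 1.13961
SI = 27.1 * 1.13961 = 30.9 m

30.9


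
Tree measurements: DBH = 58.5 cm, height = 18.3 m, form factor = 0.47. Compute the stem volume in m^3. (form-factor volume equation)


Formula: V = pi * (DBH/200)^2 * H * ff
Radius = DBH/200 = 58.5/200 = 0.2925 m
Radius^2 = 0.2925^2 = 0.08555625 m^2
V = pi * 0.08555625 * 18.3 * 0.47
V = 2.312 m^3

2.312


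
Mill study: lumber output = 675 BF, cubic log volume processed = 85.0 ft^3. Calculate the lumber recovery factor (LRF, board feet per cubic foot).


Formula: LRF = Lumber Output (BF) / Log Input (ft^3)
LRF = 675 BF / 85.0 ft^3
LRF = 7.94 BF/ft^3

7.94


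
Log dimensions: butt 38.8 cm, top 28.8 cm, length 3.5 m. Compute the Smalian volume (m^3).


Smalian: V = (A1 + A2)/2 * L,  A = pi*(D/200)^2
A1 = pi*(38.8/200)^2 = 0.118237 m^2
A2 = pi*(28.8/200)^2 = 0.065144 m^2
V = (0.118237+0.065144)/2*3.5 = 0.3209 m^3

0.3209


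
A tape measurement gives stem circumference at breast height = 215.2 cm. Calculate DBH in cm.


Formula: DBH = C / pi
DBH = 215.2 / pi
pi = 3.14159...
DBH = 68.5 cm

68.5


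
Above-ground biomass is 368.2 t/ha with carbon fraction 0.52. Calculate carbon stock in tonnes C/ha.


Formula: Carbon Stock = Biomass * Carbon Fraction
C = 368.2 t/ha * 0.52
C = 191.5 t C/ha

191.5


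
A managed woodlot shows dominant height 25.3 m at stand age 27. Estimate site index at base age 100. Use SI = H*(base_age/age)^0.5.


Formula: SI = H_dom * (base_age / age)^0.5
Age ratio = 100 / 27 = 3.7037
sqrt(age_ratio) = 1.9245
SI = 25.3 * 1.9245 = 48.7 m

48.7


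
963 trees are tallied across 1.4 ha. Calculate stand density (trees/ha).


Formula: Stand Density = N_trees / Area_ha
Density = 963 trees / 1.4 ha
Density = 688 trees/ha

688


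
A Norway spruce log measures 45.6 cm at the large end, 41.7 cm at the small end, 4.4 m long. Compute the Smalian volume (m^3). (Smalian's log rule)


Smalian: V = (A1 + A2)/2 * L,  A = pi*(D/200)^2
A1 = pi*(45.6/200)^2 = 0.163313 m^2
A2 = pi*(41.7/200)^2 = 0.136572 m^2
V = (0.163313+0.136572)/2*4.4 = 0.6597 m^3

0.6597


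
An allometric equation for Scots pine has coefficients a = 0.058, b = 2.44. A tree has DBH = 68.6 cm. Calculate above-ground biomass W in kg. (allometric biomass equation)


Formula: W = a * DBH^b  (allometric power law)
DBH^b = 68.6^2.44 = 30243.4159
W = 0.058 * 30243.4159 = 1754.1 kg

1754.1


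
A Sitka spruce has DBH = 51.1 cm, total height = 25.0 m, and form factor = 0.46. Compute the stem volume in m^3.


Formula: V = pi * (DBH/200)^2 * H * ff
Radius = DBH/200 = 51.1/200 = 0.2555 m
Radius^2 = 0.2555^2 = 0.06528025 m^2
V = pi * 0.06528025 * 25.0 * 0.46
V = 2.358 m^3

2.358


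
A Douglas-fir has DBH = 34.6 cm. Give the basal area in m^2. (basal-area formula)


Formula: BA = pi * (DBH/2)^2 / 10000  (cm^2 to m^2)
Radius = DBH/2 = 34.6/2 = 17.3 cm
BA = pi * 17.3^2 / 10000
   = 940.2473 cm^2 / 10000
   = 0.094 m^2

0.094


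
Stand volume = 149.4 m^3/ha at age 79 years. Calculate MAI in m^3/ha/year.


Formula: MAI = Total Volume / Stand Age
MAI = 149.4 m^3/ha / 79 years
MAI = 1.89 m^3/ha/year

1.89


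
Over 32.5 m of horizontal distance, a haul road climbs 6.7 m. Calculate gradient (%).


Formula: Gradient = rise / run * 100
Gradient = 6.7 / 32.5 * 100 = 20.6%

20.6


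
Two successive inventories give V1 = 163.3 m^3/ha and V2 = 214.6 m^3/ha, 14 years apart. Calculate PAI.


Formula: PAI = (V_T2 - V_T1) / (T2 - T1)
Volume increment = 214.6 - 163.3 = 51.3 m^3/ha
PAI = 51.3 / 14 = 3.66 m^3/ha/year

3.66


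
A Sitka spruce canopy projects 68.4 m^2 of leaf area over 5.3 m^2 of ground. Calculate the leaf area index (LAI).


Formula: LAI = total leaf area / ground area  (dimensionless)
LAI = 68.4 m^2 / 5.3 m^2
LAI = 12.91

12.91


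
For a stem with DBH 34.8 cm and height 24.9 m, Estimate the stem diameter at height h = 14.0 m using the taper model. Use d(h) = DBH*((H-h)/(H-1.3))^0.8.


Taper: d(h) = DBH * ((H - h) / (H - 1.3))^0.8
Numerator = H - h = 24.9 - 14.0 = 10.9 m
Denominator = H - 1.3 = 24.9 - 1.3 = 23.6 m
Ratio = 10.9 / 23.6 = 0.46186
d = 34.8 * 0.46186^0.8 = 18.8 cm

18.8


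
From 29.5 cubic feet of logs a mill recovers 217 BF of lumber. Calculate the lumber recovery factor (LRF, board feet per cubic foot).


Formula: LRF = Lumber Output (BF) / Log Input (ft^3)
LRF = 217 BF / 29.5 ft^3
LRF = 7.36 BF/ft^3

7.36


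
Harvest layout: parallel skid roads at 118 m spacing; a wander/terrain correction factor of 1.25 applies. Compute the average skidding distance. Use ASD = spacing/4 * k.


Formula: ASD = (spacing / 4) * correction
Uncorrected distance = spacing / 4 = 118 / 4 = 29.5 m
ASD = 29.5 * 1.25 = 37 m

37


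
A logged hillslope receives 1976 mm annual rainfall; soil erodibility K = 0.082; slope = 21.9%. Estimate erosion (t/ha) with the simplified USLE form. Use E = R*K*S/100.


Formula: E = R * K * S / 100  (simplified USLE)
R * K = 1976 * 0.082 = 162.032
E = 162.032 * 21.9 / 100 = 35.49 t/ha

35.49


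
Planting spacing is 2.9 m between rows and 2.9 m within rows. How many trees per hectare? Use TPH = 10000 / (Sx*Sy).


Formula: TPH = 10000 m^2/ha / (spacing_x * spacing_y)
Area per tree = 2.9 m * 2.9 m = 8.41 m^2
TPH = 10000 / 8.41 = 1189 trees/ha

1189


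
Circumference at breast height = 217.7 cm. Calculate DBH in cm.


Formula: DBH = C / pi
DBH = 217.7 / pi
pi = 3.14159...
DBH = 69.3 cm

69.3


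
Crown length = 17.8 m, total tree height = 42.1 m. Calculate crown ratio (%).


Formula: Crown Ratio = (Crown Length / Total Height) * 100
CR = (17.8 m / 42.1 m) * 100
CR = 0.4228 * 100 = 42.3%

42.3


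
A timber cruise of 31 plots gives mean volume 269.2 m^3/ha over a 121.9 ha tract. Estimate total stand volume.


Formula: Total Volume = Mean Volume per ha * Total Area
Total Volume = 269.2 m^3/ha * 121.9 ha
Total Volume = 32815 m^3

32815


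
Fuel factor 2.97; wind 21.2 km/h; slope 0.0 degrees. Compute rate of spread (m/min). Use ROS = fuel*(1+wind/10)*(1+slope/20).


Formula: ROS = fuel * (1 + wind/10) * (1 + slope/20)
Wind factor = 1 + 21.2/10 = 3.12
Slope factor = 1 + 0.0/20 = 1.0
ROS = 2.97 * 3.12 * 1.0 = 9.27 m/min

9.27


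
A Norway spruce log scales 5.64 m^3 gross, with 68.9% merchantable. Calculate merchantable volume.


Formula: MV = V_total * (merchantable_pct / 100)
Merchantable fraction = 68.9% / 100 = 0.689
MV = 5.64 m^3 * 0.689 = 3.886 m^3

3.886


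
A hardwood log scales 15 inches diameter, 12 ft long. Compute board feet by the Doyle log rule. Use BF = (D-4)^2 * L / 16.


Doyle: BF = (D - 4)^2 * L / 16
Adjusted diameter = 15 - 4 = 11 in
(D-4)^2 = 11^2 = 121
BF = 121 * 12 / 16 = 91 BF

91


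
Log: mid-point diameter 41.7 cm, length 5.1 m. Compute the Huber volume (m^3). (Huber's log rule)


Huber: V = Am * L,  Am = pi*(Dm/200)^2
Am = pi*(41.7/200)^2 = 0.136572 m^2
V = 0.136572*5.1 = 0.6965 m^3

0.6965


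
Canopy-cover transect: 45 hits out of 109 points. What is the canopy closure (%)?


Formula: Canopy closure = covered points / total points * 100
Closure = 45 / 109 * 100
Closure = 0.4128 * 100 = 41.3%

41.3


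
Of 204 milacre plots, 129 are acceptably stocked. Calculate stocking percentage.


Formula: Stocking % = stocked plots / total plots * 100
Stocking = 129 / 204 * 100
Stocking = 0.6324 * 100 = 63.2%

63.2


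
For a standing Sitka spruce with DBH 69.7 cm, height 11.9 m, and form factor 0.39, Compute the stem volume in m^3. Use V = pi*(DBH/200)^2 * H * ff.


Formula: V = pi * (DBH/200)^2 * H * ff
Radius = DBH/200 = 69.7/200 = 0.3485 m
Radius^2 = 0.3485^2 = 0.12145225 m^2
V = pi * 0.12145225 * 11.9 * 0.39
V = 1.771 m^3

1.771


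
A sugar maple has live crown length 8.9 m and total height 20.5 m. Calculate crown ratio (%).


Formula: Crown Ratio = (Crown Length / Total Height) * 100
CR = (8.9 m / 20.5 m) * 100
CR = 0.4341 * 100 = 43.4%

43.4


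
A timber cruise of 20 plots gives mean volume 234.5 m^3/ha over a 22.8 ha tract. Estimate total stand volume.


Formula: Total Volume = Mean Volume per ha * Total Area
Total Volume = 234.5 m^3/ha * 22.8 ha
Total Volume = 5347 m^3

5347


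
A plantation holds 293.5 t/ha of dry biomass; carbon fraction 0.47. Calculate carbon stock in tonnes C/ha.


Formula: Carbon Stock = Biomass * Carbon Fraction
C = 293.5 t/ha * 0.47
C = 137.9 t C/ha

137.9


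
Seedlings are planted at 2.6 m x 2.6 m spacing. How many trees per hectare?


Formula: TPH = 10000 m^2/ha / (spacing_x * spacing_y)
Area per tree = 2.6 m * 2.6 m = 6.76 m^2
TPH = 10000 / 6.76 = 1479 trees/ha

1479


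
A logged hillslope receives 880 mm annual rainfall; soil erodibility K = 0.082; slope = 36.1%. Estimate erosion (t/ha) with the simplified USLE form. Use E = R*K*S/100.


Formula: E = R * K * S / 100  (simplified USLE)
R * K = 880 * 0.082 = 72.16
E = 72.16 * 36.1 / 100 = 26.05 t/ha

26.05


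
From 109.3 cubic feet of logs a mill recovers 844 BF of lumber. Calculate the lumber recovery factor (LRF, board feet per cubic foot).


Formula: LRF = Lumber Output (BF) / Log Input (ft^3)
LRF = 844 BF / 109.3 ft^3
LRF = 7.72 BF/ft^3

7.72


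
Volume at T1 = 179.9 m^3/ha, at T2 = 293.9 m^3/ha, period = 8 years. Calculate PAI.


Formula: PAI = (V_T2 - V_T1) / (T2 - T1)
Volume increment = 293.9 - 179.9 = 114.0 m^3/ha
PAI = 114.0 / 8 = 14.25 m^3/ha/year

14.25


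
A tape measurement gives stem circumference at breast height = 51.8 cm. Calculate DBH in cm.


Formula: DBH = C / pi
DBH = 51.8 / pi
pi = 3.14159...
DBH = 16.5 cm

16.5


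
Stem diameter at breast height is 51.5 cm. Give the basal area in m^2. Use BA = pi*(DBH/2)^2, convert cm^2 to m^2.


Formula: BA = pi * (DBH/2)^2 / 10000  (cm^2 to m^2)
Radius = DBH/2 = 51.5/2 = 25.75 cm
BA = pi * 25.75^2 / 10000
   = 2083.0723 cm^2 / 10000
   = 0.2083 m^2

0.2083


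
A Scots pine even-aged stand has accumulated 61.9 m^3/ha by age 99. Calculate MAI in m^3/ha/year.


Formula: MAI = Total Volume / Stand Age
MAI = 61.9 m^3/ha / 99 years
MAI = 0.63 m^3/ha/year

0.63


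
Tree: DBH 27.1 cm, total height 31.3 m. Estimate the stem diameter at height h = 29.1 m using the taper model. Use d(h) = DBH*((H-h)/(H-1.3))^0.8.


Taper: d(h) = DBH * ((H - h) / (H - 1.3))^0.8
Numerator = H - h = 31.3 - 29.1 = 2.2 m
Denominator = H - 1.3 = 31.3 - 1.3 = 30.0 m
Ratio = 2.2 / 30.0 = 0.07333
d = 27.1 * 0.07333^0.8 = 3.4 cm

3.4


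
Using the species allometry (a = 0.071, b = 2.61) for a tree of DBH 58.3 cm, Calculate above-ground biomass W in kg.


Formula: W = a * DBH^b  (allometric power law)
DBH^b = 58.3^2.61 = 40587.7454
W = 0.071 * 40587.7454 = 2881.7 kg

2881.7


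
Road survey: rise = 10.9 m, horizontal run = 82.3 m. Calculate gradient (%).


Formula: Gradient = rise / run * 100
Gradient = 10.9 / 82.3 * 100 = 13.2%

13.2


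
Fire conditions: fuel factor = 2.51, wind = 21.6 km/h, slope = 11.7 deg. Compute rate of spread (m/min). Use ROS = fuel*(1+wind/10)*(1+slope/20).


Formula: ROS = fuel * (1 + wind/10) * (1 + slope/20)
Wind factor = 1 + 21.6/10 = 3.16
Slope factor = 1 + 11.7/20 = 1.585
ROS = 2.51 * 3.16 * 1.585 = 12.57 m/min

12.57


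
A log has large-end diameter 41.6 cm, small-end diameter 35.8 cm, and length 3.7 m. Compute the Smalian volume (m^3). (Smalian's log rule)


Smalian: V = (A1 + A2)/2 * L,  A = pi*(D/200)^2
A1 = pi*(41.6/200)^2 = 0.135918 m^2
A2 = pi*(35.8/200)^2 = 0.10066 m^2
V = (0.135918+0.10066)/2*3.7 = 0.4377 m^3

0.4377


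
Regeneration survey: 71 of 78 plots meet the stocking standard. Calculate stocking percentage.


Formula: Stocking % = stocked plots / total plots * 100
Stocking = 71 / 78 * 100
Stocking = 0.9103 * 100 = 91.0%

91.0


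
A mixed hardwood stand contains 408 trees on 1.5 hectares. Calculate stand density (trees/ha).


Formula: Stand Density = N_trees / Area_ha
Density = 408 trees / 1.5 ha
Density = 272 trees/ha

272


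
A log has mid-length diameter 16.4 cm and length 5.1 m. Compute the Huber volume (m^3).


Huber: V = Am * L,  Am = pi*(Dm/200)^2
Am = pi*(16.4/200)^2 = 0.021124 m^2
V = 0.021124*5.1 = 0.1077 m^3

0.1077


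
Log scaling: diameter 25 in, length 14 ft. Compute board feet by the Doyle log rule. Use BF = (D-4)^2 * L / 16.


Doyle: BF = (D - 4)^2 * L / 16
Adjusted diameter = 25 - 4 = 21 in
(D-4)^2 = 21^2 = 441
BF = 441 * 14 / 16 = 386 BF

386


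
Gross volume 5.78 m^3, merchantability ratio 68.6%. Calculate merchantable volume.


Formula: MV = V_total * (merchantable_pct / 100)
Merchantable fraction = 68.6% / 100 = 0.686
MV = 5.78 m^3 * 0.686 = 3.965 m^3

3.965


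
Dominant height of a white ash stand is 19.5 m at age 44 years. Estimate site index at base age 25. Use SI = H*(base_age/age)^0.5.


Formula: SI = H_dom * (base_age / age)^0.5
Age ratio = 25 / 44 = 0.56818
sqrt(age_ratio) = 0.75378
SI = 19.5 * 0.75378 = 14.7 m

14.7


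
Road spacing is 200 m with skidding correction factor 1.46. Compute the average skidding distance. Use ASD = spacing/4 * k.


Formula: ASD = (spacing / 4) * correction
Uncorrected distance = spacing / 4 = 200 / 4 = 50 m
ASD = 50 * 1.46 = 73 m

73


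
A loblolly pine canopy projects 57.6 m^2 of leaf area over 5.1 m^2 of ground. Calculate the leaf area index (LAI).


Formula: LAI = total leaf area / ground area  (dimensionless)
LAI = 57.6 m^2 / 5.1 m^2
LAI = 11.29

11.29


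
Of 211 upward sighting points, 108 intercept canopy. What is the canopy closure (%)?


Formula: Canopy closure = covered points / total points * 100
Closure = 108 / 211 * 100
Closure = 0.5118 * 100 = 51.2%

51.2


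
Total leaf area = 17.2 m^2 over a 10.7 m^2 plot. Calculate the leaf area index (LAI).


Formula: LAI = total leaf area / ground area  (dimensionless)
LAI = 17.2 m^2 / 10.7 m^2
LAI = 1.61

1.61


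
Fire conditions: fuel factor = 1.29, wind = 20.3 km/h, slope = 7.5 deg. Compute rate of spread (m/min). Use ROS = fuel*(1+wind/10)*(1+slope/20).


Formula: ROS = fuel * (1 + wind/10) * (1 + slope/20)
Wind factor = 1 + 20.3/10 = 3.03
Slope factor = 1 + 7.5/20 = 1.375
ROS = 1.29 * 3.03 * 1.375 = 5.37 m/min

5.37


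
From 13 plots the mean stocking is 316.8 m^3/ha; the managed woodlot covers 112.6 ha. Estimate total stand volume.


Formula: Total Volume = Mean Volume per ha * Total Area
Total Volume = 316.8 m^3/ha * 112.6 ha
Total Volume = 35672 m^3

35672


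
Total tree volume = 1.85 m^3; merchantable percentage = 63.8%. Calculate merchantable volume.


Formula: MV = V_total * (merchantable_pct / 100)
Merchantable fraction = 63.8% / 100 = 0.638
MV = 1.85 m^3 * 0.638 = 1.18 m^3

1.18


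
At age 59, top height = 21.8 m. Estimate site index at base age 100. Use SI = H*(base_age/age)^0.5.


Formula: SI = H_dom * (base_age / age)^0.5
Age ratio = 100 / 59 = 1.69492
sqrt(age_ratio) = 1.30189
SI = 21.8 * 1.30189 = 28.4 m

28.4


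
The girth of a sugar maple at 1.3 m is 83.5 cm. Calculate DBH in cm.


Formula: DBH = C / pi
DBH = 83.5 / pi
pi = 3.14159...
DBH = 26.6 cm

26.6


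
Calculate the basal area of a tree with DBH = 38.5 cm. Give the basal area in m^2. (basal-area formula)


Formula: BA = pi * (DBH/2)^2 / 10000  (cm^2 to m^2)
Radius = DBH/2 = 38.5/2 = 19.25 cm
BA = pi * 19.25^2 / 10000
   = 1164.1564 cm^2 / 10000
   = 0.1164 m^2

0.1164


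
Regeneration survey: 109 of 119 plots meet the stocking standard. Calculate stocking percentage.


Formula: Stocking % = stocked plots / total plots * 100
Stocking = 109 / 119 * 100
Stocking = 0.916 * 100 = 91.6%

91.6


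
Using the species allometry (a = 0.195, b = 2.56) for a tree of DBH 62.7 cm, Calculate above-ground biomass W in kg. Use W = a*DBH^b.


Formula: W = a * DBH^b  (allometric power law)
DBH^b = 62.7^2.56 = 39902.9409
W = 0.195 * 39902.9409 = 7781.1 kg

7781.1


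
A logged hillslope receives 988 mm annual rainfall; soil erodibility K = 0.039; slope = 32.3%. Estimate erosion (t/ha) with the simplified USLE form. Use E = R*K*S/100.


Formula: E = R * K * S / 100  (simplified USLE)
R * K = 988 * 0.039 = 38.532
E = 38.532 * 32.3 / 100 = 12.45 t/ha

12.45


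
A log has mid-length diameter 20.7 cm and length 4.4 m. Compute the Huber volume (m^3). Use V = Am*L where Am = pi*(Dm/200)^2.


Huber: V = Am * L,  Am = pi*(Dm/200)^2
Am = pi*(20.7/200)^2 = 0.033654 m^2
V = 0.033654*4.4 = 0.1481 m^3

0.1481


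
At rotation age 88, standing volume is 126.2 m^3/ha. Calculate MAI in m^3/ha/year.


Formula: MAI = Total Volume / Stand Age
MAI = 126.2 m^3/ha / 88 years
MAI = 1.43 m^3/ha/year

1.43


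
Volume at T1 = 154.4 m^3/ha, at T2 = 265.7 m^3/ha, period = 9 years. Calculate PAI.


Formula: PAI = (V_T2 - V_T1) / (T2 - T1)
Volume increment = 265.7 - 154.4 = 111.3 m^3/ha
PAI = 111.3 / 9 = 12.37 m^3/ha/year

12.37


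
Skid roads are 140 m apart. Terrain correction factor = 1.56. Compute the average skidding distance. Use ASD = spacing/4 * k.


Formula: ASD = (spacing / 4) * correction
Uncorrected distance = spacing / 4 = 140 / 4 = 35 m
ASD = 35 * 1.56 = 55 m

55


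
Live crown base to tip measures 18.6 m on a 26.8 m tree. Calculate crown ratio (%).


Formula: Crown Ratio = (Crown Length / Total Height) * 100
CR = (18.6 m / 26.8 m) * 100
CR = 0.694 * 100 = 69.4%

69.4


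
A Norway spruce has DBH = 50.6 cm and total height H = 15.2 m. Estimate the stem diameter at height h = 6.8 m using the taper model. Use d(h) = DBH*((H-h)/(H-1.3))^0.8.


Taper: d(h) = DBH * ((H - h) / (H - 1.3))^0.8
Numerator = H - h = 15.2 - 6.8 = 8.4 m
Denominator = H - 1.3 = 15.2 - 1.3 = 13.9 m
Ratio = 8.4 / 13.9 = 0.60432
d = 50.6 * 0.60432^0.8 = 33.8 cm

33.8


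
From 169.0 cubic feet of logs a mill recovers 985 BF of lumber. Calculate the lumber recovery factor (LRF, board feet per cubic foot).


Formula: LRF = Lumber Output (BF) / Log Input (ft^3)
LRF = 985 BF / 169.0 ft^3
LRF = 5.83 BF/ft^3

5.83


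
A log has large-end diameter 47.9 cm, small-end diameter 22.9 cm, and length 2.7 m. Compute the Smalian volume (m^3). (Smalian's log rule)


Smalian: V = (A1 + A2)/2 * L,  A = pi*(D/200)^2
A1 = pi*(47.9/200)^2 = 0.180203 m^2
A2 = pi*(22.9/200)^2 = 0.041187 m^2
V = (0.180203+0.041187)/2*2.7 = 0.2989 m^3

0.2989


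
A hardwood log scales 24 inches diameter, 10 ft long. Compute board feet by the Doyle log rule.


Doyle: BF = (D - 4)^2 * L / 16
Adjusted diameter = 24 - 4 = 20 in
(D-4)^2 = 20^2 = 400
BF = 400 * 10 / 16 = 250 BF

250


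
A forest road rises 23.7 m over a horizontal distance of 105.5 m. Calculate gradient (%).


Formula: Gradient = rise / run * 100
Gradient = 23.7 / 105.5 * 100 = 22.5%

22.5


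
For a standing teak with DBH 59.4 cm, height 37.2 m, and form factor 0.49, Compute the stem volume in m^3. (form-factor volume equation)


Formula: V = pi * (DBH/200)^2 * H * ff
Radius = DBH/200 = 59.4/200 = 0.297 m
Radius^2 = 0.297^2 = 0.088209 m^2
V = pi * 0.088209 * 37.2 * 0.49
V = 5.051 m^3

5.051


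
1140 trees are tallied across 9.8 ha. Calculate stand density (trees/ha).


Formula: Stand Density = N_trees / Area_ha
Density = 1140 trees / 9.8 ha
Density = 116 trees/ha

116


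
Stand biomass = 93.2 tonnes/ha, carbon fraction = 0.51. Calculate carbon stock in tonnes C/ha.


Formula: Carbon Stock = Biomass * Carbon Fraction
C = 93.2 t/ha * 0.51
C = 47.5 t C/ha

47.5


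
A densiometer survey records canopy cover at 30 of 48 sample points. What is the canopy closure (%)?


Formula: Canopy closure = covered points / total points * 100
Closure = 30 / 48 * 100
Closure = 0.625 * 100 = 62.5%

62.5


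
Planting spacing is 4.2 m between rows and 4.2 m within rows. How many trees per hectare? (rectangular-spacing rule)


Formula: TPH = 10000 m^2/ha / (spacing_x * spacing_y)
Area per tree = 4.2 m * 4.2 m = 17.64 m^2
TPH = 10000 / 17.64 = 567 trees/ha

567


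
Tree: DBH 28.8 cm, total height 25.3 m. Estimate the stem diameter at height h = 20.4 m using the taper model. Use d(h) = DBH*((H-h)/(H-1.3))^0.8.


Taper: d(h) = DBH * ((H - h) / (H - 1.3))^0.8
Numerator = H - h = 25.3 - 20.4 = 4.9 m
Denominator = H - 1.3 = 25.3 - 1.3 = 24.0 m
Ratio = 4.9 / 24.0 = 0.20417
d = 28.8 * 0.20417^0.8 = 8.1 cm

8.1


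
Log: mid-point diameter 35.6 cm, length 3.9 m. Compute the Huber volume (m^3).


Huber: V = Am * L,  Am = pi*(Dm/200)^2
Am = pi*(35.6/200)^2 = 0.099538 m^2
V = 0.099538*3.9 = 0.3882 m^3

0.3882


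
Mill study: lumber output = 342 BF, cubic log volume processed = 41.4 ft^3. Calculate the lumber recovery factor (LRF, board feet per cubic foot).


Formula: LRF = Lumber Output (BF) / Log Input (ft^3)
LRF = 342 BF / 41.4 ft^3
LRF = 8.26 BF/ft^3

8.26


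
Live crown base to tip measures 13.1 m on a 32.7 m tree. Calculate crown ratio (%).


Formula: Crown Ratio = (Crown Length / Total Height) * 100
CR = (13.1 m / 32.7 m) * 100
CR = 0.4006 * 100 = 40.1%

40.1


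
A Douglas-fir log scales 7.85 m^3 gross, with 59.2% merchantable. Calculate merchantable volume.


Formula: MV = V_total * (merchantable_pct / 100)
Merchantable fraction = 59.2% / 100 = 0.592
MV = 7.85 m^3 * 0.592 = 4.647 m^3

4.647


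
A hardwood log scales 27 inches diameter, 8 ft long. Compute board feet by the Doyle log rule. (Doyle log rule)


Doyle: BF = (D - 4)^2 * L / 16
Adjusted diameter = 27 - 4 = 23 in
(D-4)^2 = 23^2 = 529
BF = 529 * 8 / 16 = 265 BF

265


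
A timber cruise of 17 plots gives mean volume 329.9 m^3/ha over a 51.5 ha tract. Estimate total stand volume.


Formula: Total Volume = Mean Volume per ha * Total Area
Total Volume = 329.9 m^3/ha * 51.5 ha
Total Volume = 16990 m^3

16990


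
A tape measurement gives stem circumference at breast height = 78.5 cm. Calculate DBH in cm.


Formula: DBH = C / pi
DBH = 78.5 / pi
pi = 3.14159...
DBH = 25.0 cm

25.0


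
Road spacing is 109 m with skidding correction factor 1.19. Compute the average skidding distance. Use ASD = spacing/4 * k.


Formula: ASD = (spacing / 4) * correction
Uncorrected distance = spacing / 4 = 109 / 4 = 27.25 m
ASD = 27.25 * 1.19 = 32 m

32


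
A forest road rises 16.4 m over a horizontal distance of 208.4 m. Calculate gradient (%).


Formula: Gradient = rise / run * 100
Gradient = 16.4 / 208.4 * 100 = 7.9%

7.9


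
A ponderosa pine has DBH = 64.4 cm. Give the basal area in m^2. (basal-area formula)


Formula: BA = pi * (DBH/2)^2 / 10000  (cm^2 to m^2)
Radius = DBH/2 = 64.4/2 = 32.2 cm
BA = pi * 32.2^2 / 10000
   = 3257.3289 cm^2 / 10000
   = 0.3257 m^2

0.3257


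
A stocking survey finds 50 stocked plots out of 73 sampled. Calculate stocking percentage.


Formula: Stocking % = stocked plots / total plots * 100
Stocking = 50 / 73 * 100
Stocking = 0.6849 * 100 = 68.5%

68.5


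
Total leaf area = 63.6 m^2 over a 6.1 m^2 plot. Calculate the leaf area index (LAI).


Formula: LAI = total leaf area / ground area  (dimensionless)
LAI = 63.6 m^2 / 6.1 m^2
LAI = 10.43

10.43


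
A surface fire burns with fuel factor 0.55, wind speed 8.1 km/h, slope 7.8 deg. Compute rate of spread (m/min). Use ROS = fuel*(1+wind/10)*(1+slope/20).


Formula: ROS = fuel * (1 + wind/10) * (1 + slope/20)
Wind factor = 1 + 8.1/10 = 1.81
Slope factor = 1 + 7.8/20 = 1.39
ROS = 0.55 * 1.81 * 1.39 = 1.38 m/min

1.38


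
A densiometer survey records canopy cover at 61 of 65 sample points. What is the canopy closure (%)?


Formula: Canopy closure = covered points / total points * 100
Closure = 61 / 65 * 100
Closure = 0.9385 * 100 = 93.8%

93.8


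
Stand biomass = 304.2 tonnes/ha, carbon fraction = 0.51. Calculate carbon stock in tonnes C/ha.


Formula: Carbon Stock = Biomass * Carbon Fraction
C = 304.2 t/ha * 0.51
C = 155.1 t C/ha

155.1


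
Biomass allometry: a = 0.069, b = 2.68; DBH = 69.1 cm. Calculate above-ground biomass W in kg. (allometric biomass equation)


Formula: W = a * DBH^b  (allometric power law)
DBH^b = 69.1^2.68 = 85074.8451
W = 0.069 * 85074.8451 = 5870.2 kg

5870.2


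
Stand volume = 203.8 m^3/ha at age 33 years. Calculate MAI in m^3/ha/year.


Formula: MAI = Total Volume / Stand Age
MAI = 203.8 m^3/ha / 33 years
MAI = 6.18 m^3/ha/year

6.18


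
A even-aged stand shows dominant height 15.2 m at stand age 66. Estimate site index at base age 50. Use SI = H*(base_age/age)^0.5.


Formula: SI = H_dom * (base_age / age)^0.5
Age ratio = 50 / 66 = 0.75758
sqrt(age_ratio) = 0.87039
SI = 15.2 * 0.87039 = 13.2 m

13.2


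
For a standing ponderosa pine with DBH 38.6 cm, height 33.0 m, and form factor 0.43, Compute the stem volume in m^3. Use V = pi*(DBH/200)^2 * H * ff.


Formula: V = pi * (DBH/200)^2 * H * ff
Radius = DBH/200 = 38.6/200 = 0.193 m
Radius^2 = 0.193^2 = 0.037249 m^2
V = pi * 0.037249 * 33.0 * 0.43
V = 1.661 m^3

1.661


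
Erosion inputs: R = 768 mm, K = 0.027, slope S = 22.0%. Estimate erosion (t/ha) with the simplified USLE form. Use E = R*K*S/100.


Formula: E = R * K * S / 100  (simplified USLE)
R * K = 768 * 0.027 = 20.736
E = 20.736 * 22.0 / 100 = 4.56 t/ha

4.56


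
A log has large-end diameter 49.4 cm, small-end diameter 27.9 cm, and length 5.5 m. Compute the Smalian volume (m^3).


Smalian: V = (A1 + A2)/2 * L,  A = pi*(D/200)^2
A1 = pi*(49.4/200)^2 = 0.191665 m^2
A2 = pi*(27.9/200)^2 = 0.061136 m^2
V = (0.191665+0.061136)/2*5.5 = 0.6952 m^3

0.6952


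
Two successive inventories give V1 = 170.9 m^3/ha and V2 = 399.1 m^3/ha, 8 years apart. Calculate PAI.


Formula: PAI = (V_T2 - V_T1) / (T2 - T1)
Volume increment = 399.1 - 170.9 = 228.2 m^3/ha
PAI = 228.2 / 8 = 28.53 m^3/ha/year

28.53


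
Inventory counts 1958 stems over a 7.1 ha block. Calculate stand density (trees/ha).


Formula: Stand Density = N_trees / Area_ha
Density = 1958 trees / 7.1 ha
Density = 276 trees/ha

276


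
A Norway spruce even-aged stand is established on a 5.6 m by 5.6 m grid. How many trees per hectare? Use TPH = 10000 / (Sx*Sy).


Formula: TPH = 10000 m^2/ha / (spacing_x * spacing_y)
Area per tree = 5.6 m * 5.6 m = 31.36 m^2
TPH = 10000 / 31.36 = 319 trees/ha

319


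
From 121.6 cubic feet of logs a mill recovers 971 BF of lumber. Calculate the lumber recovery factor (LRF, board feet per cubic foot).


Formula: LRF = Lumber Output (BF) / Log Input (ft^3)
LRF = 971 BF / 121.6 ft^3
LRF = 7.99 BF/ft^3

7.99


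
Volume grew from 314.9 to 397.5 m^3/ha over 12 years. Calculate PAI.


Formula: PAI = (V_T2 - V_T1) / (T2 - T1)
Volume increment = 397.5 - 314.9 = 82.6 m^3/ha
PAI = 82.6 / 12 = 6.88 m^3/ha/year

6.88


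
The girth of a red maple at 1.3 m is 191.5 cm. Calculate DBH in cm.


Formula: DBH = C / pi
DBH = 191.5 / pi
pi = 3.14159...
DBH = 61.0 cm

61.0


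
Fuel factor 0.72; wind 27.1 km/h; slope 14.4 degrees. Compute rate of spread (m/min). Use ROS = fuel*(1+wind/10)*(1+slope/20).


Formula: ROS = fuel * (1 + wind/10) * (1 + slope/20)
Wind factor = 1 + 27.1/10 = 3.71
Slope factor = 1 + 14.4/20 = 1.72
ROS = 0.72 * 3.71 * 1.72 = 4.59 m/min

4.59


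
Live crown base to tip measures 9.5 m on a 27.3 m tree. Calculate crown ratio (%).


Formula: Crown Ratio = (Crown Length / Total Height) * 100
CR = (9.5 m / 27.3 m) * 100
CR = 0.348 * 100 = 34.8%

34.8


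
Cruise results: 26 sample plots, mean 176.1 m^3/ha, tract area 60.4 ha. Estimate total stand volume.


Formula: Total Volume = Mean Volume per ha * Total Area
Total Volume = 176.1 m^3/ha * 60.4 ha
Total Volume = 10636 m^3

10636


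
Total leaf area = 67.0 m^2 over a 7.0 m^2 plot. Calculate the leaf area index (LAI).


Formula: LAI = total leaf area / ground area  (dimensionless)
LAI = 67.0 m^2 / 7.0 m^2
LAI = 9.57

9.57


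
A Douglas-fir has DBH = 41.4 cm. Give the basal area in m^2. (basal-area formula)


Formula: BA = pi * (DBH/2)^2 / 10000  (cm^2 to m^2)
Radius = DBH/2 = 41.4/2 = 20.7 cm
BA = pi * 20.7^2 / 10000
   = 1346.141 cm^2 / 10000
   = 0.1346 m^2

0.1346


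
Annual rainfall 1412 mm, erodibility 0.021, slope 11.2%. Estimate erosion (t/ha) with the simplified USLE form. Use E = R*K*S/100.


Formula: E = R * K * S / 100  (simplified USLE)
R * K = 1412 * 0.021 = 29.652
E = 29.652 * 11.2 / 100 = 3.32 t/ha

3.32


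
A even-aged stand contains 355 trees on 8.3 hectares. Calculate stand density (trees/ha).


Formula: Stand Density = N_trees / Area_ha
Density = 355 trees / 8.3 ha
Density = 43 trees/ha

43


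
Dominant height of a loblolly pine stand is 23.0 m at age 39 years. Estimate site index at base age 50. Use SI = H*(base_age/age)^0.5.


Formula: SI = H_dom * (base_age / age)^0.5
Age ratio = 50 / 39 = 1.28205
sqrt(age_ratio) = 1.13228
SI = 23.0 * 1.13228 = 26.0 m

26.0


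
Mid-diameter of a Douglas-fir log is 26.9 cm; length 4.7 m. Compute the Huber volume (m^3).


Huber: V = Am * L,  Am = pi*(Dm/200)^2
Am = pi*(26.9/200)^2 = 0.056832 m^2
V = 0.056832*4.7 = 0.2671 m^3

0.2671


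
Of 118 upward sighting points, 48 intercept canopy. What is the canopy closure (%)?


Formula: Canopy closure = covered points / total points * 100
Closure = 48 / 118 * 100
Closure = 0.4068 * 100 = 40.7%

40.7


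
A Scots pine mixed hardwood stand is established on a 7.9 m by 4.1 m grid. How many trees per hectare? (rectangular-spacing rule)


Formula: TPH = 10000 m^2/ha / (spacing_x * spacing_y)
Area per tree = 7.9 m * 4.1 m = 32.39 m^2
TPH = 10000 / 32.39 = 309 trees/ha

309


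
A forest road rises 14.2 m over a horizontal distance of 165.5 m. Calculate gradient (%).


Formula: Gradient = rise / run * 100
Gradient = 14.2 / 165.5 * 100 = 8.6%

8.6


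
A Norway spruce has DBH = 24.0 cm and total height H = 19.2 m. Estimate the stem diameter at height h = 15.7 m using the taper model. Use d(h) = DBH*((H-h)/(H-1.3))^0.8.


Taper: d(h) = DBH * ((H - h) / (H - 1.3))^0.8
Numerator = H - h = 19.2 - 15.7 = 3.5 m
Denominator = H - 1.3 = 19.2 - 1.3 = 17.9 m
Ratio = 3.5 / 17.9 = 0.19553
d = 24.0 * 0.19553^0.8 = 6.5 cm

6.5


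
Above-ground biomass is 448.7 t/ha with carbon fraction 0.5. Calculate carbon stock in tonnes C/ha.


Formula: Carbon Stock = Biomass * Carbon Fraction
C = 448.7 t/ha * 0.5
C = 224.4 t C/ha

224.4


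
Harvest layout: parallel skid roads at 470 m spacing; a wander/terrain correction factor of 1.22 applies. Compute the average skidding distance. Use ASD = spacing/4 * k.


Formula: ASD = (spacing / 4) * correction
Uncorrected distance = spacing / 4 = 470 / 4 = 117.5 m
ASD = 117.5 * 1.22 = 143 m

143


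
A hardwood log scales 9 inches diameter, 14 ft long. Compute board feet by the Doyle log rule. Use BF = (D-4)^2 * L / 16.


Doyle: BF = (D - 4)^2 * L / 16
Adjusted diameter = 9 - 4 = 5 in
(D-4)^2 = 5^2 = 25
BF = 25 * 14 / 16 = 22 BF

22


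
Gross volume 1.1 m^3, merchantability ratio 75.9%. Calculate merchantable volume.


Formula: MV = V_total * (merchantable_pct / 100)
Merchantable fraction = 75.9% / 100 = 0.759
MV = 1.1 m^3 * 0.759 = 0.835 m^3

0.835


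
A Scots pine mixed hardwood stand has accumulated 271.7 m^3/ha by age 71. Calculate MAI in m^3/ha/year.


Formula: MAI = Total Volume / Stand Age
MAI = 271.7 m^3/ha / 71 years
MAI = 3.83 m^3/ha/year

3.83


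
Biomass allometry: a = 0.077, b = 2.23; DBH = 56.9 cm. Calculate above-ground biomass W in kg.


Formula: W = a * DBH^b  (allometric power law)
DBH^b = 56.9^2.23 = 8201.6334
W = 0.077 * 8201.6334 = 631.5 kg

631.5


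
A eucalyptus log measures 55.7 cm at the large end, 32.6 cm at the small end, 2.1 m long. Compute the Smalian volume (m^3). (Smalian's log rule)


Smalian: V = (A1 + A2)/2 * L,  A = pi*(D/200)^2
A1 = pi*(55.7/200)^2 = 0.243669 m^2
A2 = pi*(32.6/200)^2 = 0.083469 m^2
V = (0.243669+0.083469)/2*2.1 = 0.3435 m^3

0.3435


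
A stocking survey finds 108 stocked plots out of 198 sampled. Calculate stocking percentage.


Formula: Stocking % = stocked plots / total plots * 100
Stocking = 108 / 198 * 100
Stocking = 0.5455 * 100 = 54.5%

54.5


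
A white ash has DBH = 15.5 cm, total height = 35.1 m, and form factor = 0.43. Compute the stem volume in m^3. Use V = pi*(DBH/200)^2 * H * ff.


Formula: V = pi * (DBH/200)^2 * H * ff
Radius = DBH/200 = 15.5/200 = 0.0775 m
Radius^2 = 0.0775^2 = 0.00600625 m^2
V = pi * 0.00600625 * 35.1 * 0.43
V = 0.285 m^3

0.285


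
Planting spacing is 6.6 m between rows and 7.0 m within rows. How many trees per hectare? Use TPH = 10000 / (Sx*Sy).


Formula: TPH = 10000 m^2/ha / (spacing_x * spacing_y)
Area per tree = 6.6 m * 7.0 m = 46.2 m^2
TPH = 10000 / 46.2 = 216 trees/ha

216


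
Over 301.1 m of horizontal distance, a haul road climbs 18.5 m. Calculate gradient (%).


Formula: Gradient = rise / run * 100
Gradient = 18.5 / 301.1 * 100 = 6.1%

6.1


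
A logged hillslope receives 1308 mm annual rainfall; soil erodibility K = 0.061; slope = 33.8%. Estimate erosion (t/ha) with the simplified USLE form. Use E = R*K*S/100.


Formula: E = R * K * S / 100  (simplified USLE)
R * K = 1308 * 0.061 = 79.788
E = 79.788 * 33.8 / 100 = 26.97 t/ha

26.97


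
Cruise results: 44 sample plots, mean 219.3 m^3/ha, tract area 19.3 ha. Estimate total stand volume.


Formula: Total Volume = Mean Volume per ha * Total Area
Total Volume = 219.3 m^3/ha * 19.3 ha
Total Volume = 4232 m^3

4232


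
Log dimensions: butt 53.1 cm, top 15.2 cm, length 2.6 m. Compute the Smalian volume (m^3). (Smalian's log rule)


Smalian: V = (A1 + A2)/2 * L,  A = pi*(D/200)^2
A1 = pi*(53.1/200)^2 = 0.221452 m^2
A2 = pi*(15.2/200)^2 = 0.018146 m^2
V = (0.221452+0.018146)/2*2.6 = 0.3115 m^3

0.3115


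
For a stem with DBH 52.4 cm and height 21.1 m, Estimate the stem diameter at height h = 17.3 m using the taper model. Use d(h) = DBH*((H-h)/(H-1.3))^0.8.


Taper: d(h) = DBH * ((H - h) / (H - 1.3))^0.8
Numerator = H - h = 21.1 - 17.3 = 3.8 m
Denominator = H - 1.3 = 21.1 - 1.3 = 19.8 m
Ratio = 3.8 / 19.8 = 0.19192
d = 52.4 * 0.19192^0.8 = 14.0 cm

14.0


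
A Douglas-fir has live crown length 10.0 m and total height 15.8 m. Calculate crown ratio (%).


Formula: Crown Ratio = (Crown Length / Total Height) * 100
CR = (10.0 m / 15.8 m) * 100
CR = 0.6329 * 100 = 63.3%

63.3


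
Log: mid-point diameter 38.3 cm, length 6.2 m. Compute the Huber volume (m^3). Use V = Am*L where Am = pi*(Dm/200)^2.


Huber: V = Am * L,  Am = pi*(Dm/200)^2
Am = pi*(38.3/200)^2 = 0.115209 m^2
V = 0.115209*6.2 = 0.7143 m^3

0.7143


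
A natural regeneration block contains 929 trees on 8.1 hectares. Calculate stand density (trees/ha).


Formula: Stand Density = N_trees / Area_ha
Density = 929 trees / 8.1 ha
Density = 115 trees/ha

115


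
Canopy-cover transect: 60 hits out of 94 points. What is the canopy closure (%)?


Formula: Canopy closure = covered points / total points * 100
Closure = 60 / 94 * 100
Closure = 0.6383 * 100 = 63.8%

63.8


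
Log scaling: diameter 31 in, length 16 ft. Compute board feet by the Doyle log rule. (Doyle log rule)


Doyle: BF = (D - 4)^2 * L / 16
Adjusted diameter = 31 - 4 = 27 in
(D-4)^2 = 27^2 = 729
BF = 729 * 16 / 16 = 729 BF

729


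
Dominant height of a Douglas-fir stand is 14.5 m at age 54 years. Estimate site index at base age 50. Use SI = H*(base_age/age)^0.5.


Formula: SI = H_dom * (base_age / age)^0.5
Age ratio = 50 / 54 = 0.92593
sqrt(age_ratio) = 0.96225
SI = 14.5 * 0.96225 = 14.0 m

14.0


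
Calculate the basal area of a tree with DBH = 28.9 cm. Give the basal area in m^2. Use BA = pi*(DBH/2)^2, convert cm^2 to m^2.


Formula: BA = pi * (DBH/2)^2 / 10000  (cm^2 to m^2)
Radius = DBH/2 = 28.9/2 = 14.45 cm
BA = pi * 14.45^2 / 10000
   = 655.9724 cm^2 / 10000
   = 0.0656 m^2

0.0656


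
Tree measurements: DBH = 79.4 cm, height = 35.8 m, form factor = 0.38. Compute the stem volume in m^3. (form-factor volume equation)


Formula: V = pi * (DBH/200)^2 * H * ff
Radius = DBH/200 = 79.4/200 = 0.397 m
Radius^2 = 0.397^2 = 0.157609 m^2
V = pi * 0.157609 * 35.8 * 0.38
V = 6.736 m^3

6.736


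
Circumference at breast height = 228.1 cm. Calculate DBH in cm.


Formula: DBH = C / pi
DBH = 228.1 / pi
pi = 3.14159...
DBH = 72.6 cm

72.6


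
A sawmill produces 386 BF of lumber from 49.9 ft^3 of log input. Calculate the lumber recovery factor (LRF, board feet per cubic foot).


Formula: LRF = Lumber Output (BF) / Log Input (ft^3)
LRF = 386 BF / 49.9 ft^3
LRF = 7.74 BF/ft^3

7.74


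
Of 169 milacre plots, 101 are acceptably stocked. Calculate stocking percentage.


Formula: Stocking % = stocked plots / total plots * 100
Stocking = 101 / 169 * 100
Stocking = 0.5976 * 100 = 59.8%

59.8


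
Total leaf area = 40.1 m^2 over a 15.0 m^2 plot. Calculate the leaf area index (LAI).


Formula: LAI = total leaf area / ground area  (dimensionless)
LAI = 40.1 m^2 / 15.0 m^2
LAI = 2.67

2.67


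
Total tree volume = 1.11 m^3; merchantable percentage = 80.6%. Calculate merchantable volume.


Formula: MV = V_total * (merchantable_pct / 100)
Merchantable fraction = 80.6% / 100 = 0.806
MV = 1.11 m^3 * 0.806 = 0.895 m^3

0.895


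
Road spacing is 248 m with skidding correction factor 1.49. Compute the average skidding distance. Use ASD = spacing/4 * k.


Formula: ASD = (spacing / 4) * correction
Uncorrected distance = spacing / 4 = 248 / 4 = 62 m
ASD = 62 * 1.49 = 92 m

92


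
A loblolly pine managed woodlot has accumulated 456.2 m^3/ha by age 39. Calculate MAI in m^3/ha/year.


Formula: MAI = Total Volume / Stand Age
MAI = 456.2 m^3/ha / 39 years
MAI = 11.7 m^3/ha/year

11.7


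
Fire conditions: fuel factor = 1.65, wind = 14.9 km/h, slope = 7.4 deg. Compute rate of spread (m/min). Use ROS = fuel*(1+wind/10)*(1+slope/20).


Formula: ROS = fuel * (1 + wind/10) * (1 + slope/20)
Wind factor = 1 + 14.9/10 = 2.49
Slope factor = 1 + 7.4/20 = 1.37
ROS = 1.65 * 2.49 * 1.37 = 5.63 m/min

5.63


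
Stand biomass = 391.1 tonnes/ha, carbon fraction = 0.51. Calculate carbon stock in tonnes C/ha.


Formula: Carbon Stock = Biomass * Carbon Fraction
C = 391.1 t/ha * 0.51
C = 199.5 t C/ha

199.5


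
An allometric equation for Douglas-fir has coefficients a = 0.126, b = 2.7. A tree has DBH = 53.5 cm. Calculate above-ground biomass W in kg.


Formula: W = a * DBH^b  (allometric power law)
DBH^b = 53.5^2.7 = 46403.9779
W = 0.126 * 46403.9779 = 5846.9 kg

5846.9


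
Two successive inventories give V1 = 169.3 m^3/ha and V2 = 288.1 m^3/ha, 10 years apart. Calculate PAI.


Formula: PAI = (V_T2 - V_T1) / (T2 - T1)
Volume increment = 288.1 - 169.3 = 118.8 m^3/ha
PAI = 118.8 / 10 = 11.88 m^3/ha/year

11.88
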